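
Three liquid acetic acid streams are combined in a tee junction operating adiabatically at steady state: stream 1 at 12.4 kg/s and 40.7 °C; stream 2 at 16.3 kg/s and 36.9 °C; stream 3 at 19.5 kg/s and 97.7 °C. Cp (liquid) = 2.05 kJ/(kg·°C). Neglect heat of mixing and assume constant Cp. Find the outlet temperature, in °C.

Adiabatic, steady state ⇒ Σ ṁᵢCp,ᵢ(T_out − Tᵢ) = 0
T_out = Σ ṁᵢCp,ᵢTᵢ / Σ ṁᵢCp,ᵢ
      = 6173.2 / 98.81 = 62.475 °C

T_out = 62.5 °C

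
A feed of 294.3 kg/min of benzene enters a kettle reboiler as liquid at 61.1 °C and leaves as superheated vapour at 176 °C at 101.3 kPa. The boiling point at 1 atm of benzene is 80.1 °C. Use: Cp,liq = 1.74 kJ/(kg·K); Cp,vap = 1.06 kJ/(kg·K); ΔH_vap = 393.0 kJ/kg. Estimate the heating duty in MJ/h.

Q = 9320 MJ/h

liquid 61.1→80.1 °C: 33.06 kJ/kg
vaporisation at 80.1 °C: 393 kJ/kg
vapour 80.1→176 °C: 101.65 kJ/kg
Δh = 33.06 + 393 + 101.65 = 527.71 kJ/kg
Q = ṁ·Δh = 294.3 kg/min × 527.71 kJ/kg = 155310 kJ/min
|Q| = 2588.4 kW = 9318.4 MJ/h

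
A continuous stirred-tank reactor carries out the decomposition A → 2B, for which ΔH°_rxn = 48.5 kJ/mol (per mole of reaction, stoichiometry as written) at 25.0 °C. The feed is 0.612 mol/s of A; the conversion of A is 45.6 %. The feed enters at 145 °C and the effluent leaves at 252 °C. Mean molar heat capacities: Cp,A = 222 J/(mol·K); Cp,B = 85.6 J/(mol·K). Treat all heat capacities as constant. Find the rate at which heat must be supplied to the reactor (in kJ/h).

Extent of reaction ξ = 0.456 × 0.612 = 0.27907 mol/s
Reaction term: ξ·ΔH°_rxn = 0.27907 × 48.5 = 13.535 kJ/s
Sensible, feed 145→25 °C: -16.304 kJ/s
Outlet flows (mol/s): A 0.33293, B 0.55814
Sensible, products 25→252 °C: 27.623 kJ/s
Q = ΔH = 24.854 kJ/s = 24.854 kW
Heat supplied = 89475 kJ/h

Q_in = 89500 kJ/h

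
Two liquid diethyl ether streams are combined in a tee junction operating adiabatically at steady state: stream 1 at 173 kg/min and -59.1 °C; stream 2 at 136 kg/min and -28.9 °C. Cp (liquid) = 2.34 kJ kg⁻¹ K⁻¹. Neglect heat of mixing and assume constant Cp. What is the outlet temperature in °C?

Adiabatic, steady state ⇒ Σ ṁᵢCp,ᵢ(T_out − Tᵢ) = 0
T_out = Σ ṁᵢCp,ᵢTᵢ / Σ ṁᵢCp,ᵢ
      = -33122 / 723.06 = -45.808 °C

T_out = -45.8 °C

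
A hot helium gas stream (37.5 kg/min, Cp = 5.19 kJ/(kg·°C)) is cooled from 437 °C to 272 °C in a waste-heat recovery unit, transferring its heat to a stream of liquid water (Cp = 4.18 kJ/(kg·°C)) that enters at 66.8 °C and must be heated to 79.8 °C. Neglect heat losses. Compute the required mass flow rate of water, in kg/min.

ṁ_c = 591 kg/min

Heat released by hot stream: Q = 37.5 × 5.19 × (437 − 272) = 32113 kJ/min
Energy balance on cold side (adiabatic exchanger): Q = ṁ_c·Cp_c·(T_c,out − T_c,in)
ṁ_c = 32113 / [4.18 × (79.8 − 66.8)] = 590.97 kg/min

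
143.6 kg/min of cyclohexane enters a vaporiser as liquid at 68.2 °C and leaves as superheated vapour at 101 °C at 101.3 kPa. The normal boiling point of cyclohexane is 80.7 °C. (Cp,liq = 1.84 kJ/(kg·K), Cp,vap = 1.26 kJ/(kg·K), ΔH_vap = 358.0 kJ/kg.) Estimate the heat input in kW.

Q = 973 kW

liquid 68.2→80.7 °C: 23 kJ/kg
vaporisation at 80.7 °C: 358 kJ/kg
vapour 80.7→101 °C: 25.578 kJ/kg
Δh = 23 + 358 + 25.578 = 406.58 kJ/kg
Q = ṁ·Δh = 143.6 kg/min × 406.58 kJ/kg = 58385 kJ/min
|Q| = 973.08 kW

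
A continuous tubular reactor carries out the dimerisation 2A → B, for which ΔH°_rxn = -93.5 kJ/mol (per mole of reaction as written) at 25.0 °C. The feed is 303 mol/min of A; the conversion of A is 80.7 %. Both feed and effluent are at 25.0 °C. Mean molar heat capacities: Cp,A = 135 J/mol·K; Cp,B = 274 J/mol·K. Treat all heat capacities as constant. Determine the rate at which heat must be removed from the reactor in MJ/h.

Extent of reaction ξ = 0.807 × 303 / 2 = 122.26 mol/min
Reaction term: ξ·ΔH°_rxn = 122.26 × -93.5 = -11431 kJ/min
Q = ΔH = -11431 kJ/min = -190.52 kW
Heat removed = 685.88 MJ/h

Q_out = 686 MJ/h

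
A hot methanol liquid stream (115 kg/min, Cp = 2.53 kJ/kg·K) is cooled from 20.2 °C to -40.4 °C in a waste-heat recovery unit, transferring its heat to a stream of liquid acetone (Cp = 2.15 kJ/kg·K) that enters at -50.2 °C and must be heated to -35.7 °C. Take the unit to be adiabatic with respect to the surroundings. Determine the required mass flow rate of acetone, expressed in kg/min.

Heat released by hot stream: Q = 115 × 2.53 × (20.2 − -40.4) = 17632 kJ/min
Energy balance on cold side (adiabatic exchanger): Q = ṁ_c·Cp_c·(T_c,out − T_c,in)
ṁ_c = 17632 / [2.15 × (-35.7 − -50.2)] = 565.57 kg/min

ṁ_c = 566 kg/min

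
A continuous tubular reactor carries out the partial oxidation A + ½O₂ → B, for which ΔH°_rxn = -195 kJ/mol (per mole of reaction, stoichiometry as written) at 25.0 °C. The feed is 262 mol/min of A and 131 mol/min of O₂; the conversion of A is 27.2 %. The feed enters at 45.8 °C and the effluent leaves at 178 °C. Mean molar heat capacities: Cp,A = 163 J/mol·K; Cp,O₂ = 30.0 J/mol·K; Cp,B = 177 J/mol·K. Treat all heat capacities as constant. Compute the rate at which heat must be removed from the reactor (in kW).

Extent of reaction ξ = 0.272 × 262 = 71.264 mol/min
Reaction term: ξ·ΔH°_rxn = 71.264 × -195 = -13896 kJ/min
Sensible, feed 45.8→25 °C: -970.03 kJ/min
Outlet flows (mol/min): A 190.74, O₂ 95.368, B 71.264
Sensible, products 25→178 °C: 7124.4 kJ/min
Q = ΔH = -7742.1 kJ/min = -129.04 kW
Heat removed = 129.04 kW

Q_out = 129 kW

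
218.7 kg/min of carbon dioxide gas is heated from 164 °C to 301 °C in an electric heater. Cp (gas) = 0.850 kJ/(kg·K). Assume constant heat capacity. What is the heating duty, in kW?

Q = 424 kW

Q = ṁ·Cp·ΔT = 218.7 × 0.850 × (301 − 164) = 25468 kJ/min
Converting: 25468 / 60 s = 424.46 kW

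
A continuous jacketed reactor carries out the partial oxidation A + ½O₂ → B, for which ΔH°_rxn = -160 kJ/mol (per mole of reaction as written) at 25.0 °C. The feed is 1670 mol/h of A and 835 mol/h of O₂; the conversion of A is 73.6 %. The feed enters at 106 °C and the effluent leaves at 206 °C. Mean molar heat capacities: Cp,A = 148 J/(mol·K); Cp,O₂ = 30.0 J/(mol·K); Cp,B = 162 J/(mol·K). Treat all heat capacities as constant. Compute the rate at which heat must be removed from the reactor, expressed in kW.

Q_out = 47.1 kW

Extent of reaction ξ = 0.736 × 1670 = 1229.1 mol/h
Reaction term: ξ·ΔH°_rxn = 1229.1 × -160 = -196660 kJ/h
Sensible, feed 106→25 °C: -22049 kJ/h
Outlet flows (mol/h): A 440.88, O₂ 220.44, B 1229.1
Sensible, products 25→206 °C: 49048 kJ/h
Q = ΔH = -169660 kJ/h = -47.128 kW
Heat removed = 47.128 kW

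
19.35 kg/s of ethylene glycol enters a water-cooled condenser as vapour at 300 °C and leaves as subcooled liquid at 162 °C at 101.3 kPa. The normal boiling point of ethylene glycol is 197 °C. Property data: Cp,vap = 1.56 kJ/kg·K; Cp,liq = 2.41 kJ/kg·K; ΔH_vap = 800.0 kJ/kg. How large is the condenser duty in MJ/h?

vapour 300→197 °C: -160.68 kJ/kg
condensation at 197 °C: -800 kJ/kg
liquid 197→162 °C: -84.35 kJ/kg
Δh = -160.68 + -800 + -84.35 = -1045 kJ/kg
Q = ṁ·Δh = 19.35 kg/s × -1045 kJ/kg = -20221 kJ/s
|Q| = 20221 kW = 72797 MJ/h

Q_c = 72800 MJ/h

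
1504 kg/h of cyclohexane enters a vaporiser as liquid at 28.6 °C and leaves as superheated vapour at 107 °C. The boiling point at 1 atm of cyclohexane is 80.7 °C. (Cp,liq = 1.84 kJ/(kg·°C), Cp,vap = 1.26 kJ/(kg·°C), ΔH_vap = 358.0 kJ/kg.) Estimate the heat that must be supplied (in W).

Q = 203000 W

liquid 28.6→80.7 °C: 95.864 kJ/kg
vaporisation at 80.7 °C: 358 kJ/kg
vapour 80.7→107 °C: 33.138 kJ/kg
Δh = 95.864 + 358 + 33.138 = 487 kJ/kg
Q = ṁ·Δh = 1504 kg/h × 487 kJ/kg = 732450 kJ/h
|Q| = 203.46 kW = 203460 W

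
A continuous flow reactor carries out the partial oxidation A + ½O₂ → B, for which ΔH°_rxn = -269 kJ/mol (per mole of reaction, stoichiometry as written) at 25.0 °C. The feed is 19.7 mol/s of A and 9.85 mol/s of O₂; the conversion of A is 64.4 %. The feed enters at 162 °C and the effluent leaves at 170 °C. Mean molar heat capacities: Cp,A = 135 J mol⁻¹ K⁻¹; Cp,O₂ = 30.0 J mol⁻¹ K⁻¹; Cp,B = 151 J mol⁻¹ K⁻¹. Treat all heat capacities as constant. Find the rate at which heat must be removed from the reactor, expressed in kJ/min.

Q_out = 203000 kJ/min

Extent of reaction ξ = 0.644 × 19.7 = 12.687 mol/s
Reaction term: ξ·ΔH°_rxn = 12.687 × -269 = -3412.7 kJ/s
Sensible, feed 162→25 °C: -404.83 kJ/s
Outlet flows (mol/s): A 7.0132, O₂ 3.5066, B 12.687
Sensible, products 25→170 °C: 430.31 kJ/s
Q = ΔH = -3387.3 kJ/s = -3387.3 kW
Heat removed = 203240 kJ/min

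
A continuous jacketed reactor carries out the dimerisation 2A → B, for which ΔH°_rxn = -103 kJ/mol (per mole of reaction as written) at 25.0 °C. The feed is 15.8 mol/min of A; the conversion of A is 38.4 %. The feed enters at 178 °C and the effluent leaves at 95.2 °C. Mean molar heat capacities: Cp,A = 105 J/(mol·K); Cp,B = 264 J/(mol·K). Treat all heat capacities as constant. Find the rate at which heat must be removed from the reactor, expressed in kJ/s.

Q_out = 7.31 kJ/s

Extent of reaction ξ = 0.384 × 15.8 / 2 = 3.0336 mol/min
Reaction term: ξ·ΔH°_rxn = 3.0336 × -103 = -312.46 kJ/min
Sensible, feed 178→25 °C: -253.83 kJ/min
Outlet flows (mol/min): A 9.7328, B 3.0336
Sensible, products 25→95.2 °C: 127.96 kJ/min
Q = ΔH = -438.33 kJ/min = -7.3054 kW
Heat removed = 7.3054 kJ/s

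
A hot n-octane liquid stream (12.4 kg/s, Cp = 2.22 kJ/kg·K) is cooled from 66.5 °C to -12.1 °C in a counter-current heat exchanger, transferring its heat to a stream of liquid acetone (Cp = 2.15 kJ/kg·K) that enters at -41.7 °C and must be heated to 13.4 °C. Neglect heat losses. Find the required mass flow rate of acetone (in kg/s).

Heat released by hot stream: Q = 12.4 × 2.22 × (66.5 − -12.1) = 2163.7 kJ/s
Energy balance on cold side (adiabatic exchanger): Q = ṁ_c·Cp_c·(T_c,out − T_c,in)
ṁ_c = 2163.7 / [2.15 × (13.4 − -41.7)] = 18.264 kg/s

ṁ_c = 18.3 kg/s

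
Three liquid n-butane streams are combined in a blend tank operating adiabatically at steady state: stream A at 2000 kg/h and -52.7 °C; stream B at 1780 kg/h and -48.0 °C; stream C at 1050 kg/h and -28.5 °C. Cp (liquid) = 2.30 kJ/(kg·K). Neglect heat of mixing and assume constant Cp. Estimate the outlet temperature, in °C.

Adiabatic, steady state ⇒ Σ ṁᵢCp,ᵢ(T_out − Tᵢ) = 0
T_out = Σ ṁᵢCp,ᵢTᵢ / Σ ṁᵢCp,ᵢ
      = -507760 / 11109 = -45.707 °C

T_out = -45.7 °C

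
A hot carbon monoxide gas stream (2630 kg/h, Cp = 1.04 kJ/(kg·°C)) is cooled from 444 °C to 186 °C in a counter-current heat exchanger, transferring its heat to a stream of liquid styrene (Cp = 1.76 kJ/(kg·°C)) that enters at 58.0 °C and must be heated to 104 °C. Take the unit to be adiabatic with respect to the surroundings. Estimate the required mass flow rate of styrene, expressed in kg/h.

Heat released by hot stream: Q = 2630 × 1.04 × (444 − 186) = 705680 kJ/h
Energy balance on cold side (adiabatic exchanger): Q = ṁ_c·Cp_c·(T_c,out − T_c,in)
ṁ_c = 705680 / [1.76 × (104 − 58.0)] = 8716.4 kg/h

ṁ_c = 8720 kg/h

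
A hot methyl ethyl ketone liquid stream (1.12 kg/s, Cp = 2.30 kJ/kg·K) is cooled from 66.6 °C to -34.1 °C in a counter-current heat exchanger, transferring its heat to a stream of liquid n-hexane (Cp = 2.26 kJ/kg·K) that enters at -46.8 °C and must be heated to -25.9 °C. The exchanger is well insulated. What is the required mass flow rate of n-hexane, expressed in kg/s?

Heat released by hot stream: Q = 1.12 × 2.30 × (66.6 − -34.1) = 259.4 kJ/s
Energy balance on cold side (adiabatic exchanger): Q = ṁ_c·Cp_c·(T_c,out − T_c,in)
ṁ_c = 259.4 / [2.26 × (-25.9 − -46.8)] = 5.4919 kg/s

ṁ_c = 5.49 kg/s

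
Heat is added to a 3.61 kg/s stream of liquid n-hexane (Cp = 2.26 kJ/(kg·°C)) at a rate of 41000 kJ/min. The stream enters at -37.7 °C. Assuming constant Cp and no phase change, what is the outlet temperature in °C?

T_out = 46.1 °C

Q = 41000 kJ/min = 683.33 kJ/s
ΔT = Q/(ṁ·Cp) = 683.33/(3.61×2.26) = 83.756 K
T_out = -37.7 + 83.756 = 46.056 °C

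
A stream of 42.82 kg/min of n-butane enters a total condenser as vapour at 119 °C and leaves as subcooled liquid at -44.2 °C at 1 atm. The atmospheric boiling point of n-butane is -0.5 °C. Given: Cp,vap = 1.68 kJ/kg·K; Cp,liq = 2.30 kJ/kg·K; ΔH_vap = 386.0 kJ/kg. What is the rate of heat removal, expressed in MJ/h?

vapour 119→-0.5 °C: -200.76 kJ/kg
condensation at -0.5 °C: -386 kJ/kg
liquid -0.5→-44.2 °C: -100.51 kJ/kg
Δh = -200.76 + -386 + -100.51 = -687.27 kJ/kg
Q = ṁ·Δh = 42.82 kg/min × -687.27 kJ/kg = -29429 kJ/min
|Q| = 490.48 kW = 1765.7 MJ/h

Q_c = 1770 MJ/h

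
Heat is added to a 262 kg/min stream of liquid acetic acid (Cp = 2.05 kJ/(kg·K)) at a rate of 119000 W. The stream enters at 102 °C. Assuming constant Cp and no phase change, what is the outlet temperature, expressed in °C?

Q = 119000 W = 7140 kJ/min
ΔT = Q/(ṁ·Cp) = 7140/(262×2.05) = 13.294 K
T_out = 102 + 13.294 = 115.29 °C

T_out = 115 °C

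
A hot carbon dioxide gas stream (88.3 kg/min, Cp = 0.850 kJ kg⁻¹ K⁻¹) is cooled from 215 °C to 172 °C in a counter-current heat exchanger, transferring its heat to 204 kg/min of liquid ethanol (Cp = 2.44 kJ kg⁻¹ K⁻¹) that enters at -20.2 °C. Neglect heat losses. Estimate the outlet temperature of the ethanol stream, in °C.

Heat released by hot stream: Q = 88.3 × 0.850 × (215 − 172) = 3227.4 kJ/min
Energy balance on cold side (adiabatic exchanger): Q = ṁ_c·Cp_c·(T_c,out − T_c,in)
T_c,out = -20.2 + 3227.4/(204 × 2.44) = -13.716 °C

T_c,out = -13.7 °C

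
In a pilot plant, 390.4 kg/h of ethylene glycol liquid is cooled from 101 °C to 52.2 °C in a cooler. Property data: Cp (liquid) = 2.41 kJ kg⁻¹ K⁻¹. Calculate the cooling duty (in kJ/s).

Q = ṁ·Cp·ΔT = 390.4 × 2.41 × (52.2 − 101) = -45914 kJ/h
Converting: 45914 / 3600 s = 12.754 kW

Q_c = 12.8 kJ/s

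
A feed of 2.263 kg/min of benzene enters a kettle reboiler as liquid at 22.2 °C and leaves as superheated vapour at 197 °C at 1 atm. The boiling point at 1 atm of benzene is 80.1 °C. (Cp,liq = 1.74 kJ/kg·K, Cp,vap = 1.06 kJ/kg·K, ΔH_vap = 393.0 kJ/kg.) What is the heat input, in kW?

liquid 22.2→80.1 °C: 100.75 kJ/kg
vaporisation at 80.1 °C: 393 kJ/kg
vapour 80.1→197 °C: 123.91 kJ/kg
Δh = 100.75 + 393 + 123.91 = 617.66 kJ/kg
Q = ṁ·Δh = 2.263 kg/min × 617.66 kJ/kg = 1397.8 kJ/min
|Q| = 23.296 kW

Q = 23.3 kW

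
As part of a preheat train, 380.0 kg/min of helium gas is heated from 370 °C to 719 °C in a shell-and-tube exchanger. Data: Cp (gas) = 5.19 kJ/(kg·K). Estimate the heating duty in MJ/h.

Q = 41300 MJ/h

Q = ṁ·Cp·ΔT = 380.0 × 5.19 × (719 − 370) = 688300 kJ/min
Converting: 688300 / 60 s = 11472 kW
Heating duty = 41298 MJ/h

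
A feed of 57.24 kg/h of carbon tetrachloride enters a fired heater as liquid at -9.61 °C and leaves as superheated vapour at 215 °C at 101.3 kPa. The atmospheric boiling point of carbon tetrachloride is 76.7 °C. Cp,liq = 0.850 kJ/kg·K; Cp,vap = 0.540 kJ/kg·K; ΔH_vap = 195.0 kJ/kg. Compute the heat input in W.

liquid -9.61→76.7 °C: 73.364 kJ/kg
vaporisation at 76.7 °C: 195 kJ/kg
vapour 76.7→215 °C: 74.682 kJ/kg
Δh = 73.364 + 195 + 74.682 = 343.05 kJ/kg
Q = ṁ·Δh = 57.24 kg/h × 343.05 kJ/kg = 19636 kJ/h
|Q| = 5.4544 kW = 5454.4 W

Q = 5450 W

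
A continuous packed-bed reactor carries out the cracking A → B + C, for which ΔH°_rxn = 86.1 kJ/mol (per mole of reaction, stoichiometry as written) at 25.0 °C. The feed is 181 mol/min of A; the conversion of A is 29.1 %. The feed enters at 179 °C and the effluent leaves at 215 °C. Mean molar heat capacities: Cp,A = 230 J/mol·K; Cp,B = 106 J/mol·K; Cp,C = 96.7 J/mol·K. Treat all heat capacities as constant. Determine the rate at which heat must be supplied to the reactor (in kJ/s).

Q_in = 96.0 kJ/s

Extent of reaction ξ = 0.291 × 181 = 52.671 mol/min
Reaction term: ξ·ΔH°_rxn = 52.671 × 86.1 = 4535 kJ/min
Sensible, feed 179→25 °C: -6411 kJ/min
Outlet flows (mol/min): A 128.33, B 52.671, C 52.671
Sensible, products 25→215 °C: 7636.5 kJ/min
Q = ΔH = 5760.4 kJ/min = 96.007 kW
Heat supplied = 96.007 kJ/s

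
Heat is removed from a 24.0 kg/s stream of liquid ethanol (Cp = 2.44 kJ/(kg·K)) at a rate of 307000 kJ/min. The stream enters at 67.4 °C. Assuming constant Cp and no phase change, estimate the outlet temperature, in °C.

T_out = -20.0 °C

Q = 307000 kJ/min = 5116.7 kJ/s
ΔT = Q/(ṁ·Cp) = 5116.7/(24.0×2.44) = 87.375 K
T_out = 67.4 − 87.375 = -19.975 °C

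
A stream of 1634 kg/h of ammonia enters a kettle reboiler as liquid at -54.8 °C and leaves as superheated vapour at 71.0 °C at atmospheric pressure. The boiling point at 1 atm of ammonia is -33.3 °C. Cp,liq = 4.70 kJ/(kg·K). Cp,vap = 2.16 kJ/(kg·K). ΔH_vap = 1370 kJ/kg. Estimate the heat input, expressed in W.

Q = 770000 W

liquid -54.8→-33.3 °C: 101.05 kJ/kg
vaporisation at -33.3 °C: 1370 kJ/kg
vapour -33.3→71.0 °C: 225.29 kJ/kg
Δh = 101.05 + 1370 + 225.29 = 1696.3 kJ/kg
Q = ṁ·Δh = 1634 kg/h × 1696.3 kJ/kg = 2.7718e+06 kJ/h
|Q| = 769.95 kW = 769950 W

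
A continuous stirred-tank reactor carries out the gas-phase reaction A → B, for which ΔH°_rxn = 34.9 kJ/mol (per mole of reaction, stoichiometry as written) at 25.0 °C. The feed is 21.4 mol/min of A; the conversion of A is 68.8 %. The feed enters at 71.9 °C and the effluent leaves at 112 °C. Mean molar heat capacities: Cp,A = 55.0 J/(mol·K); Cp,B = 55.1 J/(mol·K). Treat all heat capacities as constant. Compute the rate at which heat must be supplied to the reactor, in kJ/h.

Q_in = 33700 kJ/h

Extent of reaction ξ = 0.688 × 21.4 = 14.723 mol/min
Reaction term: ξ·ΔH°_rxn = 14.723 × 34.9 = 513.84 kJ/min
Sensible, feed 71.9→25 °C: -55.201 kJ/min
Outlet flows (mol/min): A 6.6768, B 14.723
Sensible, products 25→112 °C: 102.53 kJ/min
Q = ΔH = 561.17 kJ/min = 9.3528 kW
Heat supplied = 33670 kJ/h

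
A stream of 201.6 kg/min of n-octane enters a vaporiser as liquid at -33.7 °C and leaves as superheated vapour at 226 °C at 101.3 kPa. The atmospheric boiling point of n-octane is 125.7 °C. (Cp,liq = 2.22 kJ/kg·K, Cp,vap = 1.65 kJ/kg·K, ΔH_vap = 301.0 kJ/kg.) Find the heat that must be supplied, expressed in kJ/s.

liquid -33.7→125.7 °C: 353.87 kJ/kg
vaporisation at 125.7 °C: 301 kJ/kg
vapour 125.7→226 °C: 165.49 kJ/kg
Δh = 353.87 + 301 + 165.49 = 820.36 kJ/kg
Q = ṁ·Δh = 201.6 kg/min × 820.36 kJ/kg = 165390 kJ/min
|Q| = 2756.4 kW

Q = 2760 kJ/s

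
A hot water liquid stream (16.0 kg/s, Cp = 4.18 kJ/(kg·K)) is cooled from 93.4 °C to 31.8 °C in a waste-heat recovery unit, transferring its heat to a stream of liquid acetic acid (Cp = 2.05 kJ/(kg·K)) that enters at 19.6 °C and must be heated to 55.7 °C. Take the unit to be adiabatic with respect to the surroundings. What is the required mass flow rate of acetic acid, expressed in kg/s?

Heat released by hot stream: Q = 16.0 × 4.18 × (93.4 − 31.8) = 4119.8 kJ/s
Energy balance on cold side (adiabatic exchanger): Q = ṁ_c·Cp_c·(T_c,out − T_c,in)
ṁ_c = 4119.8 / [2.05 × (55.7 − 19.6)] = 55.669 kg/s

ṁ_c = 55.7 kg/s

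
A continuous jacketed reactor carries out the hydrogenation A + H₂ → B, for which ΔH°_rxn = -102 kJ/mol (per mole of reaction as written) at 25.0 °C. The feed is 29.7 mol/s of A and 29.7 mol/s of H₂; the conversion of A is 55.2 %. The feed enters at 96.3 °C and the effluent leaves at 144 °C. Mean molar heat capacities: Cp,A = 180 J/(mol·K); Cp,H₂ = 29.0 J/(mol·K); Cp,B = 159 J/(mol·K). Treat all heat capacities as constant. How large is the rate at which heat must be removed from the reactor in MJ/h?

Extent of reaction ξ = 0.552 × 29.7 = 16.394 mol/s
Reaction term: ξ·ΔH°_rxn = 16.394 × -102 = -1672.2 kJ/s
Sensible, feed 96.3→25 °C: -442.58 kJ/s
Outlet flows (mol/s): A 13.306, H₂ 13.306, B 16.394
Sensible, products 25→144 °C: 641.12 kJ/s
Q = ΔH = -1473.7 kJ/s = -1473.7 kW
Heat removed = 5305.3 MJ/h

Q_out = 5310 MJ/h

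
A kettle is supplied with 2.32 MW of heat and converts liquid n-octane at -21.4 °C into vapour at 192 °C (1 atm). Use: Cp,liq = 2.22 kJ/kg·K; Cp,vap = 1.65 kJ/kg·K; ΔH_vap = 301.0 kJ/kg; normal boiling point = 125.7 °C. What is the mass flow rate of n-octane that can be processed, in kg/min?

Δh = 2.22×(125.7−-21.4) + 301.0 + 1.65×(192−125.7) = 736.96 kJ/kg
Q = 2.32 MW = 2320 kJ/s = 139200 kJ/min
ṁ = Q/Δh = 139200 / 736.96 = 188.88 kg/min

ṁ = 189 kg/min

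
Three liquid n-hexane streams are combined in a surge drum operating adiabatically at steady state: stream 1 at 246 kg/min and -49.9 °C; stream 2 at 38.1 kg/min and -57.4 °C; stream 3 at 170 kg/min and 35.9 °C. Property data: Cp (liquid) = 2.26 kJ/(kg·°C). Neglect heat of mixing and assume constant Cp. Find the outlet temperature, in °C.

No heat crosses the boundary, so H_out = H_in.
T_out = Σ ṁᵢCp,ᵢTᵢ / Σ ṁᵢCp,ᵢ
      = -18892 / 1026.3 = -18.409 °C

T_out = -18.4 °C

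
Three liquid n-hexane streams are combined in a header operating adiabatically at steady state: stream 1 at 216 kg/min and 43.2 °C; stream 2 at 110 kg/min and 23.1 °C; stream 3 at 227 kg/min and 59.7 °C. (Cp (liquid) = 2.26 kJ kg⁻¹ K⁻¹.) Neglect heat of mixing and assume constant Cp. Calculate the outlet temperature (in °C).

T_out = 46.0 °C

Adiabatic, steady state ⇒ Σ ṁᵢCp,ᵢ(T_out − Tᵢ) = 0
T_out = Σ ṁᵢCp,ᵢTᵢ / Σ ṁᵢCp,ᵢ
      = 57458 / 1249.8 = 45.975 °C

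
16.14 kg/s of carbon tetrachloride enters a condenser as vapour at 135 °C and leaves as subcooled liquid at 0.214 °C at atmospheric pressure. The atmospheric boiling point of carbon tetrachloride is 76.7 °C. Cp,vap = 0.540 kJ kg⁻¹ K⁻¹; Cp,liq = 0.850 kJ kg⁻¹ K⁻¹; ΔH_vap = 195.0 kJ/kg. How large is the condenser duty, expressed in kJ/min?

Q_c = 282000 kJ/min

vapour 135→76.7 °C: -31.482 kJ/kg
condensation at 76.7 °C: -195 kJ/kg
liquid 76.7→0.214 °C: -65.013 kJ/kg
Δh = -31.482 + -195 + -65.013 = -291.5 kJ/kg
Q = ṁ·Δh = 16.14 kg/s × -291.5 kJ/kg = -4704.7 kJ/s
|Q| = 4704.7 kW = 282280 kJ/min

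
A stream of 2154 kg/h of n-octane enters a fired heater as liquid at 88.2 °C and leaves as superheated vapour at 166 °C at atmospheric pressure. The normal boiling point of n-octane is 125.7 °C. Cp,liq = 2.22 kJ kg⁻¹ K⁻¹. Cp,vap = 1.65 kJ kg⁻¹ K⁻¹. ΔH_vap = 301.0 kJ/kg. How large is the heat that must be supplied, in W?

Q = 270000 W

liquid 88.2→125.7 °C: 83.25 kJ/kg
vaporisation at 125.7 °C: 301 kJ/kg
vapour 125.7→166 °C: 66.495 kJ/kg
Δh = 83.25 + 301 + 66.495 = 450.75 kJ/kg
Q = ṁ·Δh = 2154 kg/h × 450.75 kJ/kg = 970900 kJ/h
|Q| = 269.7 kW = 269700 W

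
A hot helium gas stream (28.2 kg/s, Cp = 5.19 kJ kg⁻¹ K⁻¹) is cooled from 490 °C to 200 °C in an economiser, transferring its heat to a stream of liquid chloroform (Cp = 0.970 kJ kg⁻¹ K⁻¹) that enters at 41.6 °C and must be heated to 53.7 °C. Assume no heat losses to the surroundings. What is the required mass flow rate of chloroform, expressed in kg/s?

Heat released by hot stream: Q = 28.2 × 5.19 × (490 − 200) = 42444 kJ/s
Energy balance on cold side (adiabatic exchanger): Q = ṁ_c·Cp_c·(T_c,out − T_c,in)
ṁ_c = 42444 / [0.970 × (53.7 − 41.6)] = 3616.2 kg/s

ṁ_c = 3620 kg/s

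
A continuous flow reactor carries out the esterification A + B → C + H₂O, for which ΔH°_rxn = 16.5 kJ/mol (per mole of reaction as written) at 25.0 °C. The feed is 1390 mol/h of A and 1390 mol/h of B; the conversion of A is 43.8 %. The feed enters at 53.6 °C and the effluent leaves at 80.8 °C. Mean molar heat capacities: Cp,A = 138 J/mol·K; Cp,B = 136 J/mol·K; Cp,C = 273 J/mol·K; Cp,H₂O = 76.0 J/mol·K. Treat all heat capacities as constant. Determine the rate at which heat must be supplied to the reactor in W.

Q_in = 6380 W

Extent of reaction ξ = 0.438 × 1390 = 608.82 mol/h
Reaction term: ξ·ΔH°_rxn = 608.82 × 16.5 = 10046 kJ/h
Sensible, feed 53.6→25 °C: -10893 kJ/h
Outlet flows (mol/h): A 781.18, B 781.18, C 608.82, H₂O 608.82
Sensible, products 25→80.8 °C: 23800 kJ/h
Q = ΔH = 22953 kJ/h = 6.3758 kW
Heat supplied = 6375.8 W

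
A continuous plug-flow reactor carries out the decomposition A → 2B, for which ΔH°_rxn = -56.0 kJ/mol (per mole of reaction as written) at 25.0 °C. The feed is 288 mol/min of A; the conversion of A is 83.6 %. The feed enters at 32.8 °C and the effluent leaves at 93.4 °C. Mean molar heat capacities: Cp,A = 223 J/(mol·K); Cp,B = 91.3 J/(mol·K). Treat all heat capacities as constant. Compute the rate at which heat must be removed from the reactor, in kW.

Q_out = 171 kW

Extent of reaction ξ = 0.836 × 288 = 240.77 mol/min
Reaction term: ξ·ΔH°_rxn = 240.77 × -56.0 = -13483 kJ/min
Sensible, feed 32.8→25 °C: -500.95 kJ/min
Outlet flows (mol/min): A 47.232, B 481.54
Sensible, products 25→93.4 °C: 3727.6 kJ/min
Q = ΔH = -10256 kJ/min = -170.94 kW
Heat removed = 170.94 kW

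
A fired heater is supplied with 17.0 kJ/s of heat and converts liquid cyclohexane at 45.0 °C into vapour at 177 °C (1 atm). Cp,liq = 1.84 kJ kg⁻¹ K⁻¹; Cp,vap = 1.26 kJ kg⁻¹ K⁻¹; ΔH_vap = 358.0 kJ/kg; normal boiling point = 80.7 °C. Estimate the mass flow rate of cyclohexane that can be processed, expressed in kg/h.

Δh = 1.84×(80.7−45.0) + 358.0 + 1.26×(177−80.7) = 545.03 kJ/kg
Q = 17.0 kJ/s = 17 kJ/s = 61200 kJ/h
ṁ = Q/Δh = 61200 / 545.03 = 112.29 kg/h

ṁ = 112 kg/h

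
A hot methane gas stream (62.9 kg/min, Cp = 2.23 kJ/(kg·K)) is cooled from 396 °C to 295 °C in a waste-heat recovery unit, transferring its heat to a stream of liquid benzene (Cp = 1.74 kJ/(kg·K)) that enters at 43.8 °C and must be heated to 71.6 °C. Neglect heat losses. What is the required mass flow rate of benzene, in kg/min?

Heat released by hot stream: Q = 62.9 × 2.23 × (396 − 295) = 14167 kJ/min
Energy balance on cold side (adiabatic exchanger): Q = ṁ_c·Cp_c·(T_c,out − T_c,in)
ṁ_c = 14167 / [1.74 × (71.6 − 43.8)] = 292.88 kg/min

ṁ_c = 293 kg/min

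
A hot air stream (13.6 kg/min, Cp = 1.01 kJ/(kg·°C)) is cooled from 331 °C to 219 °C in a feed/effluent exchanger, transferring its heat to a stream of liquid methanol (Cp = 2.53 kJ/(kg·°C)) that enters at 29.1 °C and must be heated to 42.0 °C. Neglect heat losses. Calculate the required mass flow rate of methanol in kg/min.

Heat released by hot stream: Q = 13.6 × 1.01 × (331 − 219) = 1538.4 kJ/min
Energy balance on cold side (adiabatic exchanger): Q = ṁ_c·Cp_c·(T_c,out − T_c,in)
ṁ_c = 1538.4 / [2.53 × (42.0 − 29.1)] = 47.138 kg/min

ṁ_c = 47.1 kg/min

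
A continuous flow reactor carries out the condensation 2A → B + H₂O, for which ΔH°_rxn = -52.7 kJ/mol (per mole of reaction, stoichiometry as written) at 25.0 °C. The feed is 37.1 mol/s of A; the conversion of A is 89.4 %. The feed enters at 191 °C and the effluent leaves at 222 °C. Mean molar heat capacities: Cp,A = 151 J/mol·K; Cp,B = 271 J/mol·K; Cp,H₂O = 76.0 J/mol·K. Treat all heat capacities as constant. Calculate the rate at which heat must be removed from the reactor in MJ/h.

Q_out = 1990 MJ/h

Extent of reaction ξ = 0.894 × 37.1 / 2 = 16.584 mol/s
Reaction term: ξ·ΔH°_rxn = 16.584 × -52.7 = -873.96 kJ/s
Sensible, feed 191→25 °C: -929.95 kJ/s
Outlet flows (mol/s): A 3.9326, B 16.584, H₂O 16.584
Sensible, products 25→222 °C: 1250.6 kJ/s
Q = ΔH = -553.28 kJ/s = -553.28 kW
Heat removed = 1991.8 MJ/h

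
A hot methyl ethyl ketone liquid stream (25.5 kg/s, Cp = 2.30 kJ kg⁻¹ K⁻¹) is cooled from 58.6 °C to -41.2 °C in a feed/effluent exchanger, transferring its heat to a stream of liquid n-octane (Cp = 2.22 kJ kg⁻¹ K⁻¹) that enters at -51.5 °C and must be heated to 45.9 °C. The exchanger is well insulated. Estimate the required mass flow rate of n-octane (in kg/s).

ṁ_c = 27.1 kg/s

Heat released by hot stream: Q = 25.5 × 2.30 × (58.6 − -41.2) = 5853.3 kJ/s
Energy balance on cold side (adiabatic exchanger): Q = ṁ_c·Cp_c·(T_c,out − T_c,in)
ṁ_c = 5853.3 / [2.22 × (45.9 − -51.5)] = 27.07 kg/s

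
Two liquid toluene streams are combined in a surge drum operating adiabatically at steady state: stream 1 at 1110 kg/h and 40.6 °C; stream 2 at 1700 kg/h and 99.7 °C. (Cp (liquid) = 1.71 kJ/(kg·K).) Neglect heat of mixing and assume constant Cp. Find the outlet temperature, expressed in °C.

T_out = 76.4 °C

No heat crosses the boundary, so H_out = H_in.
T_out = Σ ṁᵢCp,ᵢTᵢ / Σ ṁᵢCp,ᵢ
      = 366890 / 4805.1 = 76.354 °C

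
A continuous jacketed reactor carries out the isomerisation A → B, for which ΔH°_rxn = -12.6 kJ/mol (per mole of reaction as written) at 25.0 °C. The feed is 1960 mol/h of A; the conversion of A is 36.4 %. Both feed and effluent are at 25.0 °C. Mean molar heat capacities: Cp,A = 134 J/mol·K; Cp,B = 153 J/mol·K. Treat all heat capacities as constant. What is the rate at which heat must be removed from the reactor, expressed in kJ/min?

Q_out = 150 kJ/min

Extent of reaction ξ = 0.364 × 1960 = 713.44 mol/h
Reaction term: ξ·ΔH°_rxn = 713.44 × -12.6 = -8989.3 kJ/h
Q = ΔH = -8989.3 kJ/h = -2.497 kW
Heat removed = 149.82 kJ/min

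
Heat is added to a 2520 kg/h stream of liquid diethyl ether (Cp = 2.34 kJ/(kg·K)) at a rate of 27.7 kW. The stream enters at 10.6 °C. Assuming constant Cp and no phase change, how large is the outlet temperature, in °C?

Q = 27.7 kW = 99720 kJ/h
ΔT = Q/(ṁ·Cp) = 99720/(2520×2.34) = 16.911 K
T_out = 10.6 + 16.911 = 27.511 °C

T_out = 27.5 °C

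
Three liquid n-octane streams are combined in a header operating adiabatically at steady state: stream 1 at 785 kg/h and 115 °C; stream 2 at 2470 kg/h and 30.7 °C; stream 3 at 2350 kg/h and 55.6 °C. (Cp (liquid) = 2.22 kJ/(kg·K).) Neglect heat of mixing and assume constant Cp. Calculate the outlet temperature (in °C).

Energy balance with Q = 0: Σ ṁᵢCp,ᵢ(T_out − Tᵢ) = 0
Σ ṁᵢCp,ᵢTᵢ = 785×2.22×115 + 2470×2.22×30.7 + 2350×2.22×55.6 = 658820
Σ ṁᵢCp,ᵢ = 785×2.22 + 2470×2.22 + 2350×2.22 = 12443
T_out = 658820 / 12443 = 52.946 °C

T_out = 52.9 °C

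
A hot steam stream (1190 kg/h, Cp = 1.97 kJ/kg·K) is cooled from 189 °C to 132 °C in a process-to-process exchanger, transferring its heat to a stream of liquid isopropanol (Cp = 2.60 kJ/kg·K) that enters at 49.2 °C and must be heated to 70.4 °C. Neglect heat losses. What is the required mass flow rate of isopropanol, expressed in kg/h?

Heat released by hot stream: Q = 1190 × 1.97 × (189 − 132) = 133630 kJ/h
Energy balance on cold side (adiabatic exchanger): Q = ṁ_c·Cp_c·(T_c,out − T_c,in)
ṁ_c = 133630 / [2.60 × (70.4 − 49.2)] = 2424.3 kg/h

ṁ_c = 2420 kg/h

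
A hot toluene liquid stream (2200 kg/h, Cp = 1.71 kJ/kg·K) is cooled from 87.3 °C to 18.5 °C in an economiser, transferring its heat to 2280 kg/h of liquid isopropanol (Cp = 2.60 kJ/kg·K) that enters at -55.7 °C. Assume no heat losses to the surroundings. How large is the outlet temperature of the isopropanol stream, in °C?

Heat released by hot stream: Q = 2200 × 1.71 × (87.3 − 18.5) = 258830 kJ/h
Energy balance on cold side (adiabatic exchanger): Q = ṁ_c·Cp_c·(T_c,out − T_c,in)
T_c,out = -55.7 + 258830/(2280 × 2.60) = -12.038 °C

T_c,out = -12.0 °C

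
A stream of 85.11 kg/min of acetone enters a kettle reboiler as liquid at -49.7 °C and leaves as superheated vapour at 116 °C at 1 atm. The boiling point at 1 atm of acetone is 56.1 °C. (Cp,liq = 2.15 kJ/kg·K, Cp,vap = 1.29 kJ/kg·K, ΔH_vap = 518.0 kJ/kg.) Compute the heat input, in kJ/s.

liquid -49.7→56.1 °C: 227.47 kJ/kg
vaporisation at 56.1 °C: 518 kJ/kg
vapour 56.1→116 °C: 77.271 kJ/kg
Δh = 227.47 + 518 + 77.271 = 822.74 kJ/kg
Q = ṁ·Δh = 85.11 kg/min × 822.74 kJ/kg = 70023 kJ/min
|Q| = 1167.1 kW

Q = 1170 kJ/s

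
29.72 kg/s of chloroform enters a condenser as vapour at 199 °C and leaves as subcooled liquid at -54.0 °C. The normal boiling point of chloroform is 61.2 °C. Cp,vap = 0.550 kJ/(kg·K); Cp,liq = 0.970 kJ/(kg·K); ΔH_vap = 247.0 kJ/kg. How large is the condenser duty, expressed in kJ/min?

vapour 199→61.2 °C: -75.79 kJ/kg
condensation at 61.2 °C: -247 kJ/kg
liquid 61.2→-54.0 °C: -111.74 kJ/kg
Δh = -75.79 + -247 + -111.74 = -434.53 kJ/kg
Q = ṁ·Δh = 29.72 kg/s × -434.53 kJ/kg = -12914 kJ/s
|Q| = 12914 kW = 774860 kJ/min

Q_c = 775000 kJ/min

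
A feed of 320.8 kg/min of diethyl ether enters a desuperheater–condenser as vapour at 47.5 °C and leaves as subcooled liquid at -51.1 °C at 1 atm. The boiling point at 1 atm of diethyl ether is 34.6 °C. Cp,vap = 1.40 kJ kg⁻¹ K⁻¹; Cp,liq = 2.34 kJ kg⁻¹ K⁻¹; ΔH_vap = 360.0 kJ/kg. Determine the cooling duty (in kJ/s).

Q_c = 3090 kJ/s

vapour 47.5→34.6 °C: -18.06 kJ/kg
condensation at 34.6 °C: -360 kJ/kg
liquid 34.6→-51.1 °C: -200.54 kJ/kg
Δh = -18.06 + -360 + -200.54 = -578.6 kJ/kg
Q = ṁ·Δh = 320.8 kg/min × -578.6 kJ/kg = -185610 kJ/min
|Q| = 3093.6 kW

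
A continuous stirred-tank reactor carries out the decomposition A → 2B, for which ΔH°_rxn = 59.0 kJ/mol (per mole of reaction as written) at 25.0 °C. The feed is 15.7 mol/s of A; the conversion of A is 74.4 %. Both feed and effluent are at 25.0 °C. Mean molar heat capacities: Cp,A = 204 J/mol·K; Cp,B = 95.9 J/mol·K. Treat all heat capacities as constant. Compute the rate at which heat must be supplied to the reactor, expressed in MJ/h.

Q_in = 2480 MJ/h

Extent of reaction ξ = 0.744 × 15.7 = 11.681 mol/s
Reaction term: ξ·ΔH°_rxn = 11.681 × 59.0 = 689.17 kJ/s
Q = ΔH = 689.17 kJ/s = 689.17 kW
Heat supplied = 2481 MJ/h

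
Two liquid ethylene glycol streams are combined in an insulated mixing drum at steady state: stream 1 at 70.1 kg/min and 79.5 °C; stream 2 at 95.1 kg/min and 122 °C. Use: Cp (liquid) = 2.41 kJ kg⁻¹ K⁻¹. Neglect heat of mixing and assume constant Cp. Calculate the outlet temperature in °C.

T_out = 104 °C

No heat crosses the boundary, so H_out = H_in.
Σ ṁᵢCp,ᵢTᵢ = 70.1×2.41×79.5 + 95.1×2.41×122 = 41392
Σ ṁᵢCp,ᵢ = 70.1×2.41 + 95.1×2.41 = 398.13
T_out = 41392 / 398.13 = 103.97 °C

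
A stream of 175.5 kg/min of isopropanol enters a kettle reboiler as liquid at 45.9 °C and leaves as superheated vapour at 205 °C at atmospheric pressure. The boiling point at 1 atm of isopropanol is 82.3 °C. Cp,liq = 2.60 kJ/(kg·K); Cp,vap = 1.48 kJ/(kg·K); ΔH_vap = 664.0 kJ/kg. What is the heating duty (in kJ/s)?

Q = 2750 kJ/s

liquid 45.9→82.3 °C: 94.64 kJ/kg
vaporisation at 82.3 °C: 664 kJ/kg
vapour 82.3→205 °C: 181.6 kJ/kg
Δh = 94.64 + 664 + 181.6 = 940.24 kJ/kg
Q = ṁ·Δh = 175.5 kg/min × 940.24 kJ/kg = 165010 kJ/min
|Q| = 2750.2 kW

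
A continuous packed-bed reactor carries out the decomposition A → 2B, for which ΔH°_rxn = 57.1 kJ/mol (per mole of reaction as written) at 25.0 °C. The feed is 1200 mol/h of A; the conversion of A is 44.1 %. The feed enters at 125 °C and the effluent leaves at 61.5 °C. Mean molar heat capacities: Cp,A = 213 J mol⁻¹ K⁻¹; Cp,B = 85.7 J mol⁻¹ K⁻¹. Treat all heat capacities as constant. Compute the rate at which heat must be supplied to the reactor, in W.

Extent of reaction ξ = 0.441 × 1200 = 529.2 mol/h
Reaction term: ξ·ΔH°_rxn = 529.2 × 57.1 = 30217 kJ/h
Sensible, feed 125→25 °C: -25560 kJ/h
Outlet flows (mol/h): A 670.8, B 1058.4
Sensible, products 25→61.5 °C: 8525.9 kJ/h
Q = ΔH = 13183 kJ/h = 3.662 kW
Heat supplied = 3662 W

Q_in = 3660 W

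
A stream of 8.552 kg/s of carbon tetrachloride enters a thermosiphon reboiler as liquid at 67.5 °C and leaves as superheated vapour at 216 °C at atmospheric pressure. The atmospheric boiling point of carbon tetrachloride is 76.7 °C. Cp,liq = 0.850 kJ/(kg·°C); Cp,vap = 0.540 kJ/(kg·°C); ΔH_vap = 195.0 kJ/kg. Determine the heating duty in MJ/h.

Q = 8560 MJ/h

liquid 67.5→76.7 °C: 7.82 kJ/kg
vaporisation at 76.7 °C: 195 kJ/kg
vapour 76.7→216 °C: 75.222 kJ/kg
Δh = 7.82 + 195 + 75.222 = 278.04 kJ/kg
Q = ṁ·Δh = 8.552 kg/s × 278.04 kJ/kg = 2377.8 kJ/s
|Q| = 2377.8 kW = 8560.1 MJ/h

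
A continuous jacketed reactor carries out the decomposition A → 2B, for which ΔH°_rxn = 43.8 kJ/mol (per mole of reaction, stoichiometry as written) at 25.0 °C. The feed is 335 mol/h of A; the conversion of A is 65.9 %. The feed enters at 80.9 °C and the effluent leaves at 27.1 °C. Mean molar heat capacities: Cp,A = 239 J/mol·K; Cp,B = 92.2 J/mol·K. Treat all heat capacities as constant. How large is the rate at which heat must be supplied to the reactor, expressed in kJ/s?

Q_in = 1.48 kJ/s

Extent of reaction ξ = 0.659 × 335 = 220.77 mol/h
Reaction term: ξ·ΔH°_rxn = 220.77 × 43.8 = 9669.5 kJ/h
Sensible, feed 80.9→25 °C: -4475.6 kJ/h
Outlet flows (mol/h): A 114.23, B 441.53
Sensible, products 25→27.1 °C: 142.82 kJ/h
Q = ΔH = 5336.7 kJ/h = 1.4824 kW
Heat supplied = 1.4824 kJ/s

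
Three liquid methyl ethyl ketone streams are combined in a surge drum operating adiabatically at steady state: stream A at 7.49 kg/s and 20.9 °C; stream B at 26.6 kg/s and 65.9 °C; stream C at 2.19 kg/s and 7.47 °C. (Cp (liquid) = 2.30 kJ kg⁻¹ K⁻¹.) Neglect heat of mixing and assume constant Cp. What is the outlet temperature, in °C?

T_out = 53.1 °C

Adiabatic, steady state ⇒ Σ ṁᵢCp,ᵢ(T_out − Tᵢ) = 0
T_out = Σ ṁᵢCp,ᵢTᵢ / Σ ṁᵢCp,ᵢ
      = 4429.4 / 83.444 = 53.083 °C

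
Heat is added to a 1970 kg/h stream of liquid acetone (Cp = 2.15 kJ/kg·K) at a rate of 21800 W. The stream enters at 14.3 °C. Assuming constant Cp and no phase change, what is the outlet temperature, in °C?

T_out = 32.8 °C

Q = 21800 W = 78480 kJ/h
ΔT = Q/(ṁ·Cp) = 78480/(1970×2.15) = 18.529 K
T_out = 14.3 + 18.529 = 32.829 °C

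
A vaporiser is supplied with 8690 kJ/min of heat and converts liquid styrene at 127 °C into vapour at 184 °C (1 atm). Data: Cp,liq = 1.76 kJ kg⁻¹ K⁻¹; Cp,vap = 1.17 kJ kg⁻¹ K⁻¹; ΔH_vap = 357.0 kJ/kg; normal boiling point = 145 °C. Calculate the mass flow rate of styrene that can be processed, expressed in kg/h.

Δh = 1.76×(145−127) + 357.0 + 1.17×(184−145) = 434.31 kJ/kg
Q = 8690 kJ/min = 144.83 kJ/s = 521400 kJ/h
ṁ = Q/Δh = 521400 / 434.31 = 1200.5 kg/h

ṁ = 1200 kg/h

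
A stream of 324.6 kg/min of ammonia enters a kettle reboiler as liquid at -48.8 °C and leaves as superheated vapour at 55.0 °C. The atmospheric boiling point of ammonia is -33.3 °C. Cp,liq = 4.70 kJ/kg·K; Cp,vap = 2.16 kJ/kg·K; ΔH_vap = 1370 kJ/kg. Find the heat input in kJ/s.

liquid -48.8→-33.3 °C: 72.85 kJ/kg
vaporisation at -33.3 °C: 1370 kJ/kg
vapour -33.3→55.0 °C: 190.73 kJ/kg
Δh = 72.85 + 1370 + 190.73 = 1633.6 kJ/kg
Q = ṁ·Δh = 324.6 kg/min × 1633.6 kJ/kg = 530260 kJ/min
|Q| = 8837.7 kW

Q = 8840 kJ/s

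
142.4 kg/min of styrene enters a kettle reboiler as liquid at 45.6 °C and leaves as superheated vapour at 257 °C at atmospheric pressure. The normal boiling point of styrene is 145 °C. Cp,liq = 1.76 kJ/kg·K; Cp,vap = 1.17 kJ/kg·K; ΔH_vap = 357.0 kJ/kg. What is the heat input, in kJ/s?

liquid 45.6→145 °C: 174.94 kJ/kg
vaporisation at 145 °C: 357 kJ/kg
vapour 145→257 °C: 131.04 kJ/kg
Δh = 174.94 + 357 + 131.04 = 662.98 kJ/kg
Q = ṁ·Δh = 142.4 kg/min × 662.98 kJ/kg = 94409 kJ/min
|Q| = 1573.5 kW

Q = 1570 kJ/s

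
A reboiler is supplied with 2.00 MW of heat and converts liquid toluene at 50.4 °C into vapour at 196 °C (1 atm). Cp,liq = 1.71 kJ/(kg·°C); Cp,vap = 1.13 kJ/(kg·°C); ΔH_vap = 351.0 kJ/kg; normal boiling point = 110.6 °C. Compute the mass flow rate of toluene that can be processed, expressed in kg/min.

Δh = 1.71×(110.6−50.4) + 351.0 + 1.13×(196−110.6) = 550.44 kJ/kg
Q = 2.00 MW = 2000 kJ/s = 120000 kJ/min
ṁ = Q/Δh = 120000 / 550.44 = 218.01 kg/min

ṁ = 218 kg/min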